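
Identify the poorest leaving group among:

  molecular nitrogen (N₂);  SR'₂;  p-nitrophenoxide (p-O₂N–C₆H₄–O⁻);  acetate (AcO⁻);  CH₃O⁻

CH₃O⁻

A good leaving group is a weak base: the lower the pKₐ of its conjugate acid, the more readily it departs.
molecular nitrogen (N₂): no meaningful conjugate acid; N₂ departs as an exceptionally stable neutral molecule
SR'₂: pKₐ(R'₂SH⁺) ≈ -7
acetate (AcO⁻): pKₐ(CH₃COOH) ≈ 4.8
p-nitrophenoxide (p-O₂N–C₆H₄–O⁻): pKₐ(p-nitrophenol) ≈ 7.2
CH₃O⁻: pKₐ(CH₃OH) ≈ 15.5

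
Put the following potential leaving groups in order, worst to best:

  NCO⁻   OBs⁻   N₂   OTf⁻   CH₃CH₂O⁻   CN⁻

Leaving-group ability tracks the stability of the departed species; conjugate-acid pKₐ is the usual yardstick (lower pKₐ → better LG).
N₂: no meaningful conjugate acid; N₂ departs as an exceptionally stable neutral molecule
OTf⁻: pKₐ(CF₃SO₃H (triflic acid)) ≈ -14 — charge spread over three oxygens and a CF₃ group; the premier leaving group in synthesis
OBs⁻: pKₐ(p-BrC₆H₄SO₃H) ≈ -2.8 — arenesulfonate with a p-bromo substituent
NCO⁻: pKₐ(HOCN) ≈ 3.5 — resonance between N and O
CN⁻: pKₐ(HCN) ≈ 9.2 — sp carbon stabilises the charge somewhat, but still a poor LG
CH₃CH₂O⁻: pKₐ(CH₃CH₂OH) ≈ 16 — strong base; alkoxides do not leave unassisted
Reversing gives the worst-to-best order requested.

CH₃CH₂O⁻ < CN⁻ < NCO⁻ < OBs⁻ < OTf⁻ < N₂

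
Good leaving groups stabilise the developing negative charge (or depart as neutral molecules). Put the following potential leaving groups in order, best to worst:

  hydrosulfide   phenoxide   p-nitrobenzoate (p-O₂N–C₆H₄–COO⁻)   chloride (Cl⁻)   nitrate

chloride (Cl⁻): pKₐ(HCl) ≈ -7 — moderately weak base
nitrate: pKₐ(HNO₃) ≈ -1.3 — resonance-delocalised over three oxygens
p-nitrobenzoate (p-O₂N–C₆H₄–COO⁻): pKₐ(p-nitrobenzoic acid) ≈ 3.4
hydrosulfide: pKₐ(H₂S) ≈ 7
phenoxide: pKₐ(C₆H₅OH (phenol)) ≈ 10

chloride (Cl⁻) > nitrate > p-nitrobenzoate (p-O₂N–C₆H₄–COO⁻) > hydrosulfide > phenoxide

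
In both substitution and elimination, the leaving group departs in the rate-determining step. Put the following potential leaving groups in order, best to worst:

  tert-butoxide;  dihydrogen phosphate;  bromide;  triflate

triflate > bromide > dihydrogen phosphate > tert-butoxide

Rank by basicity of the departing species: weakest base leaves most easily.
triflate: pKₐ(CF₃SO₃H (triflic acid)) ≈ -14 — charge spread over three oxygens and a CF₃ group; the premier leaving group in synthesis
bromide: pKₐ(HBr) ≈ -9
dihydrogen phosphate: pKₐ(H₃PO₄) ≈ 2.1 — moderate base; biological leaving group after further activation
tert-butoxide: pKₐ(t-BuOH) ≈ 18 — bulky, strongly basic alkoxide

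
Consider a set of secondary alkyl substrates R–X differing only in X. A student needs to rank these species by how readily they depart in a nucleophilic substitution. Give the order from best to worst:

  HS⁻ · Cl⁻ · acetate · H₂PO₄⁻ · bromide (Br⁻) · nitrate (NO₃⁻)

bromide (Br⁻) > Cl⁻ > nitrate (NO₃⁻) > H₂PO₄⁻ > acetate > HS⁻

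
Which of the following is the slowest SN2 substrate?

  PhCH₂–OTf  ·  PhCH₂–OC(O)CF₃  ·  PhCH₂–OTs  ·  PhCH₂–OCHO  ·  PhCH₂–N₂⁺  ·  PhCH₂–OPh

The skeletons are identical, so relative rate is governed entirely by leaving-group ability.
Leaving-group ability tracks the stability of the departed species; conjugate-acid pKₐ is the usual yardstick (lower pKₐ → better LG).
PhCH₂–N₂⁺ loses N₂: no meaningful conjugate acid; N₂ departs as an exceptionally stable neutral molecule
PhCH₂–OTf loses OTf⁻: pKₐ(CF₃SO₃H (triflic acid)) ≈ -14
PhCH₂–OTs loses OTs⁻: pKₐ(p-CH₃C₆H₄SO₃H (TsOH)) ≈ -2.8
PhCH₂–OC(O)CF₃ loses CF₃COO⁻: pKₐ(CF₃COOH) ≈ 0.2
PhCH₂–OCHO loses HCOO⁻: pKₐ(HCOOH) ≈ 3.8
PhCH₂–OPh loses PhO⁻: pKₐ(C₆H₅OH (phenol)) ≈ 10

PhCH₂–OPh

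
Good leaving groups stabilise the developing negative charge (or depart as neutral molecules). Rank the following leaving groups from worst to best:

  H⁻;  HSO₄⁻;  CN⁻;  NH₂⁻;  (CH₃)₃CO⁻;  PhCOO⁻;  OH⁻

NH₂⁻ < H⁻ < (CH₃)₃CO⁻ < OH⁻ < CN⁻ < PhCOO⁻ < HSO₄⁻

HSO₄⁻: pKₐ(H₂SO₄) ≈ -3
PhCOO⁻: pKₐ(C₆H₅COOH) ≈ 4.2
CN⁻: pKₐ(HCN) ≈ 9.2
OH⁻: pKₐ(H₂O) ≈ 15.7
(CH₃)₃CO⁻: pKₐ(t-BuOH) ≈ 18
H⁻: pKₐ(H₂) ≈ 36
NH₂⁻: pKₐ(NH₃) ≈ 38
Listed from poorest to best leaving group as asked.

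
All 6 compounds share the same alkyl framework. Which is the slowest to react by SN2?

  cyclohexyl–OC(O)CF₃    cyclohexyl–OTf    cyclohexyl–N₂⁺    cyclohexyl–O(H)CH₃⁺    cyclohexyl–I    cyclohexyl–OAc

cyclohexyl–OAc

With the same alkyl group throughout, only the leaving group differentiates the rates.
Rank by basicity of the departing species: weakest base leaves most easily.
cyclohexyl–N₂⁺ loses N₂: no meaningful conjugate acid; N₂ departs as an exceptionally stable neutral molecule
cyclohexyl–OTf loses OTf⁻: pKₐ(CF₃SO₃H (triflic acid)) ≈ -14
cyclohexyl–I loses I⁻: pKₐ(HI) ≈ -10
cyclohexyl–O(H)CH₃⁺ loses R'OH: pKₐ(R'OH₂⁺) ≈ -2.4
cyclohexyl–OC(O)CF₃ loses CF₃COO⁻: pKₐ(CF₃COOH) ≈ 0.2
cyclohexyl–OAc loses AcO⁻: pKₐ(CH₃COOH) ≈ 4.8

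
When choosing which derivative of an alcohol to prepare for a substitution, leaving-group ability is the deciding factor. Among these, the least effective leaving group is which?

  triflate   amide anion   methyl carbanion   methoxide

methyl carbanion

triflate: pKₐ(CF₃SO₃H (triflic acid)) ≈ -14
methoxide: pKₐ(CH₃OH) ≈ 15.5
amide anion: pKₐ(NH₃) ≈ 38
methyl carbanion: pKₐ(CH₄) ≈ 48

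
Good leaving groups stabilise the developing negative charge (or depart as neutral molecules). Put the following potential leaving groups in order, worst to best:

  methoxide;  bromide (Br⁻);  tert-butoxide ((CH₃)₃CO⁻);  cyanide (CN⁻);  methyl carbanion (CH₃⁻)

methyl carbanion (CH₃⁻) < tert-butoxide ((CH₃)₃CO⁻) < methoxide < cyanide (CN⁻) < bromide (Br⁻)

A good leaving group is a weak base: the lower the pKₐ of its conjugate acid, the more readily it departs.
bromide (Br⁻): pKₐ(HBr) ≈ -9
cyanide (CN⁻): pKₐ(HCN) ≈ 9.2 — sp carbon stabilises the charge somewhat, but still a poor LG
methoxide: pKₐ(CH₃OH) ≈ 15.5
tert-butoxide ((CH₃)₃CO⁻): pKₐ(t-BuOH) ≈ 18 — bulky, strongly basic alkoxide
methyl carbanion (CH₃⁻): pKₐ(CH₄) ≈ 48 — unstabilised carbanion; the worst conceivable leaving group
Reversing gives the worst-to-best order requested.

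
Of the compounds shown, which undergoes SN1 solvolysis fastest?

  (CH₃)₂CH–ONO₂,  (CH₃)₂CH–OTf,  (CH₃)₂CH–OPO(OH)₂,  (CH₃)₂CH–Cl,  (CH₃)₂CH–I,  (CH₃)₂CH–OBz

(CH₃)₂CH–OTf

With the same alkyl group throughout, only the leaving group differentiates the rates.
A good leaving group is a weak base: the lower the pKₐ of its conjugate acid, the more readily it departs.
(CH₃)₂CH–OTf loses OTf⁻: pKₐ(CF₃SO₃H (triflic acid)) ≈ -14
(CH₃)₂CH–I loses I⁻: pKₐ(HI) ≈ -10
(CH₃)₂CH–Cl loses Cl⁻: pKₐ(HCl) ≈ -7
(CH₃)₂CH–ONO₂ loses NO₃⁻: pKₐ(HNO₃) ≈ -1.3
(CH₃)₂CH–OPO(OH)₂ loses H₂PO₄⁻: pKₐ(H₃PO₄) ≈ 2.1
(CH₃)₂CH–OBz loses PhCOO⁻: pKₐ(C₆H₅COOH) ≈ 4.2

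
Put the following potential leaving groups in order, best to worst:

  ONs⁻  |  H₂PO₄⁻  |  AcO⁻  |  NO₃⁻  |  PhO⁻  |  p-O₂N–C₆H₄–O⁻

ONs⁻ > NO₃⁻ > H₂PO₄⁻ > AcO⁻ > p-O₂N–C₆H₄–O⁻ > PhO⁻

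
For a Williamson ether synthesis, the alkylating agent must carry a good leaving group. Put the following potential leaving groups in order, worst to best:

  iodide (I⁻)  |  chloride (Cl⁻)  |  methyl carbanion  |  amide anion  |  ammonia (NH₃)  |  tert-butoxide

Rank by basicity of the departing species: weakest base leaves most easily.
iodide (I⁻): pKₐ(HI) ≈ -10 — large, highly polarisable; very weak base
chloride (Cl⁻): pKₐ(HCl) ≈ -7
ammonia (NH₃): pKₐ(NH₄⁺) ≈ 9.2
tert-butoxide: pKₐ(t-BuOH) ≈ 18 — bulky, strongly basic alkoxide
amide anion: pKₐ(NH₃) ≈ 38 — extremely strong base; never a leaving group
methyl carbanion: pKₐ(CH₄) ≈ 48
Listed from poorest to best leaving group as asked.

methyl carbanion < amide anion < tert-butoxide < ammonia (NH₃) < chloride (Cl⁻) < iodide (I⁻)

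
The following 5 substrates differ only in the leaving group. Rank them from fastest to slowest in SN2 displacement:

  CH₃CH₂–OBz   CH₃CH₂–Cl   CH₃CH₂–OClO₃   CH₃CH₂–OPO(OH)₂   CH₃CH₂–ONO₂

CH₃CH₂–OClO₃ > CH₃CH₂–Cl > CH₃CH₂–ONO₂ > CH₃CH₂–OPO(OH)₂ > CH₃CH₂–OBz

With the same alkyl group throughout, only the leaving group differentiates the rates.
A good leaving group is a weak base: the lower the pKₐ of its conjugate acid, the more readily it departs.
CH₃CH₂–OClO₃ loses ClO₄⁻: pKₐ(HClO₄) ≈ -10
CH₃CH₂–Cl loses Cl⁻: pKₐ(HCl) ≈ -7
CH₃CH₂–ONO₂ loses NO₃⁻: pKₐ(HNO₃) ≈ -1.3
CH₃CH₂–OPO(OH)₂ loses H₂PO₄⁻: pKₐ(H₃PO₄) ≈ 2.1
CH₃CH₂–OBz loses PhCOO⁻: pKₐ(C₆H₅COOH) ≈ 4.2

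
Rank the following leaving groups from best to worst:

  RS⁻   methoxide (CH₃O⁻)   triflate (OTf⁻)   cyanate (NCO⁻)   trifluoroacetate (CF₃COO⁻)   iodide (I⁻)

triflate (OTf⁻): pKₐ(CF₃SO₃H (triflic acid)) ≈ -14 — charge spread over three oxygens and a CF₃ group; the premier leaving group in synthesis
iodide (I⁻): pKₐ(HI) ≈ -10 — large, highly polarisable; very weak base
trifluoroacetate (CF₃COO⁻): pKₐ(CF₃COOH) ≈ 0.2 — strongly electron-withdrawing CF₃ stabilises the carboxylate
cyanate (NCO⁻): pKₐ(HOCN) ≈ 3.5 — resonance between N and O
RS⁻: pKₐ(RSH (a thiol)) ≈ 10.5 — moderately basic; rarely leaves without activation
methoxide (CH₃O⁻): pKₐ(CH₃OH) ≈ 15.5

triflate (OTf⁻) > iodide (I⁻) > trifluoroacetate (CF₃COO⁻) > cyanate (NCO⁻) > RS⁻ > methoxide (CH₃O⁻)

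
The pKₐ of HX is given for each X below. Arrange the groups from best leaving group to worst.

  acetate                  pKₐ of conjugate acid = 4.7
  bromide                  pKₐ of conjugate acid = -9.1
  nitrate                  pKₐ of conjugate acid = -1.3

bromide > nitrate > acetate

Lower conjugate-acid pKₐ ⇒ weaker base ⇒ better leaving group.
Sorting by the given values: bromide (-9.1), nitrate (-1.3), acetate (4.7).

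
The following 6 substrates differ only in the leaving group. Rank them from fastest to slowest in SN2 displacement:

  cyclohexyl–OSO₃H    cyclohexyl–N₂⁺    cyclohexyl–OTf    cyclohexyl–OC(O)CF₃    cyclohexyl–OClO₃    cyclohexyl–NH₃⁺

cyclohexyl–N₂⁺ > cyclohexyl–OTf > cyclohexyl–OClO₃ > cyclohexyl–OSO₃H > cyclohexyl–OC(O)CF₃ > cyclohexyl–NH₃⁺

With the same alkyl group throughout, only the leaving group differentiates the rates.
A good leaving group is a weak base: the lower the pKₐ of its conjugate acid, the more readily it departs.
cyclohexyl–N₂⁺ loses N₂: no meaningful conjugate acid; N₂ departs as an exceptionally stable neutral molecule
cyclohexyl–OTf loses OTf⁻: pKₐ(CF₃SO₃H (triflic acid)) ≈ -14
cyclohexyl–OClO₃ loses ClO₄⁻: pKₐ(HClO₄) ≈ -10
cyclohexyl–OSO₃H loses HSO₄⁻: pKₐ(H₂SO₄) ≈ -3
cyclohexyl–OC(O)CF₃ loses CF₃COO⁻: pKₐ(CF₃COOH) ≈ 0.2
cyclohexyl–NH₃⁺ loses NH₃: pKₐ(NH₄⁺) ≈ 9.2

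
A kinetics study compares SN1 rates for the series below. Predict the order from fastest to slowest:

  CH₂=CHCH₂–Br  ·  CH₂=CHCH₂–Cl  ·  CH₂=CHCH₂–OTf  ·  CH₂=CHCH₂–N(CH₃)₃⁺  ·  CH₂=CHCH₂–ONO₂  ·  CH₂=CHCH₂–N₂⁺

CH₂=CHCH₂–N₂⁺ > CH₂=CHCH₂–OTf > CH₂=CHCH₂–Br > CH₂=CHCH₂–Cl > CH₂=CHCH₂–ONO₂ > CH₂=CHCH₂–N(CH₃)₃⁺

With the same alkyl group throughout, only the leaving group differentiates the rates.
The more stable X⁻ (or X) is on its own — i.e. the weaker a base it is — the better a leaving group it makes.
CH₂=CHCH₂–N₂⁺ loses N₂: no meaningful conjugate acid; N₂ departs as an exceptionally stable neutral molecule
CH₂=CHCH₂–OTf loses OTf⁻: pKₐ(CF₃SO₃H (triflic acid)) ≈ -14
CH₂=CHCH₂–Br loses Br⁻: pKₐ(HBr) ≈ -9
CH₂=CHCH₂–Cl loses Cl⁻: pKₐ(HCl) ≈ -7
CH₂=CHCH₂–ONO₂ loses NO₃⁻: pKₐ(HNO₃) ≈ -1.3
CH₂=CHCH₂–N(CH₃)₃⁺ loses NR'₃: pKₐ(R'₃NH⁺) ≈ 10.7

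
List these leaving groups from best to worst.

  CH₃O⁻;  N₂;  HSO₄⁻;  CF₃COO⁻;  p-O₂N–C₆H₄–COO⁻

The more stable X⁻ (or X) is on its own — i.e. the weaker a base it is — the better a leaving group it makes.
N₂: no meaningful conjugate acid; N₂ departs as an exceptionally stable neutral molecule
HSO₄⁻: pKₐ(H₂SO₄) ≈ -3
CF₃COO⁻: pKₐ(CF₃COOH) ≈ 0.2 — strongly electron-withdrawing CF₃ stabilises the carboxylate
p-O₂N–C₆H₄–COO⁻: pKₐ(p-nitrobenzoic acid) ≈ 3.4 — electron-withdrawing nitro group stabilises the carboxylate
CH₃O⁻: pKₐ(CH₃OH) ≈ 15.5 — strong base; alkoxides do not leave unassisted

N₂ > HSO₄⁻ > CF₃COO⁻ > p-O₂N–C₆H₄–COO⁻ > CH₃O⁻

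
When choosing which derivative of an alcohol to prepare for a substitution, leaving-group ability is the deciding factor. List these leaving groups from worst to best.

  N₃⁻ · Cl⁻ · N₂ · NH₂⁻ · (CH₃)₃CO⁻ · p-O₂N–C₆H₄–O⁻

N₂: no meaningful conjugate acid; N₂ departs as an exceptionally stable neutral molecule
Cl⁻: pKₐ(HCl) ≈ -7
N₃⁻: pKₐ(HN₃) ≈ 4.7
p-O₂N–C₆H₄–O⁻: pKₐ(p-nitrophenol) ≈ 7.2
(CH₃)₃CO⁻: pKₐ(t-BuOH) ≈ 18
NH₂⁻: pKₐ(NH₃) ≈ 38
The question asks for worst first, so the sequence is read in increasing leaving-group ability.

NH₂⁻ < (CH₃)₃CO⁻ < p-O₂N–C₆H₄–O⁻ < N₃⁻ < Cl⁻ < N₂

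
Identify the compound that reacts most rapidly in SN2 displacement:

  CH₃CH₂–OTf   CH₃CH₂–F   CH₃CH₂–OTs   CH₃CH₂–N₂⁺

CH₃CH₂–N₂⁺

The skeletons are identical, so relative rate is governed entirely by leaving-group ability.
Leaving-group ability tracks the stability of the departed species; conjugate-acid pKₐ is the usual yardstick (lower pKₐ → better LG).
CH₃CH₂–N₂⁺ loses N₂: no meaningful conjugate acid; N₂ departs as an exceptionally stable neutral molecule
CH₃CH₂–OTf loses OTf⁻: pKₐ(CF₃SO₃H (triflic acid)) ≈ -14
CH₃CH₂–OTs loses OTs⁻: pKₐ(p-CH₃C₆H₄SO₃H (TsOH)) ≈ -2.8
CH₃CH₂–F loses F⁻: pKₐ(HF) ≈ 3.2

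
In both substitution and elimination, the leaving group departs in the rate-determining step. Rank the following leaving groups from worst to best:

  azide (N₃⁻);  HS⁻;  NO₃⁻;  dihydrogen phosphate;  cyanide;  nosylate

Leaving-group ability tracks the stability of the departed species; conjugate-acid pKₐ is the usual yardstick (lower pKₐ → better LG).
nosylate: pKₐ(p-O₂NC₆H₄SO₃H) ≈ -3.5 — p-nitro group further stabilises the sulfonate
NO₃⁻: pKₐ(HNO₃) ≈ -1.3 — resonance-delocalised over three oxygens
dihydrogen phosphate: pKₐ(H₃PO₄) ≈ 2.1
azide (N₃⁻): pKₐ(HN₃) ≈ 4.7 — linear, resonance-stabilised
HS⁻: pKₐ(H₂S) ≈ 7 — larger and more polarisable than the oxygen analogue
cyanide: pKₐ(HCN) ≈ 9.2 — sp carbon stabilises the charge somewhat, but still a poor LG
Reversing gives the worst-to-best order requested.

cyanide < HS⁻ < azide (N₃⁻) < dihydrogen phosphate < NO₃⁻ < nosylate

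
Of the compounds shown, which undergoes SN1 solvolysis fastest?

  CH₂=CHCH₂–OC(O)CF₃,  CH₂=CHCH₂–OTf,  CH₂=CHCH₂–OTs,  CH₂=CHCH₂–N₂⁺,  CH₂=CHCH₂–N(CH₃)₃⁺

Identical carbon frameworks mean the comparison reduces to leaving-group quality.
The more stable X⁻ (or X) is on its own — i.e. the weaker a base it is — the better a leaving group it makes.
CH₂=CHCH₂–N₂⁺ loses N₂: no meaningful conjugate acid; N₂ departs as an exceptionally stable neutral molecule
CH₂=CHCH₂–OTf loses OTf⁻: pKₐ(CF₃SO₃H (triflic acid)) ≈ -14
CH₂=CHCH₂–OTs loses OTs⁻: pKₐ(p-CH₃C₆H₄SO₃H (TsOH)) ≈ -2.8
CH₂=CHCH₂–OC(O)CF₃ loses CF₃COO⁻: pKₐ(CF₃COOH) ≈ 0.2
CH₂=CHCH₂–N(CH₃)₃⁺ loses NR'₃: pKₐ(R'₃NH⁺) ≈ 10.7

CH₂=CHCH₂–N₂⁺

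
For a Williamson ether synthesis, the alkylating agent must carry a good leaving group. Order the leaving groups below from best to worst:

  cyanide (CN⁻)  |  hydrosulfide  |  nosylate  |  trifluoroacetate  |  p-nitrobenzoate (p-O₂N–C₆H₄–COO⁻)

nosylate: pKₐ(p-O₂NC₆H₄SO₃H) ≈ -3.5
trifluoroacetate: pKₐ(CF₃COOH) ≈ 0.2 — strongly electron-withdrawing CF₃ stabilises the carboxylate
p-nitrobenzoate (p-O₂N–C₆H₄–COO⁻): pKₐ(p-nitrobenzoic acid) ≈ 3.4 — electron-withdrawing nitro group stabilises the carboxylate
hydrosulfide: pKₐ(H₂S) ≈ 7 — larger and more polarisable than the oxygen analogue
cyanide (CN⁻): pKₐ(HCN) ≈ 9.2

nosylate > trifluoroacetate > p-nitrobenzoate (p-O₂N–C₆H₄–COO⁻) > hydrosulfide > cyanide (CN⁻)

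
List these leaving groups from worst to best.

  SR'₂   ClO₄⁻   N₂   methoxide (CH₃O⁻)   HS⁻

Leaving-group ability tracks the stability of the departed species; conjugate-acid pKₐ is the usual yardstick (lower pKₐ → better LG).
N₂: no meaningful conjugate acid; N₂ departs as an exceptionally stable neutral molecule
ClO₄⁻: pKₐ(HClO₄) ≈ -10
SR'₂: pKₐ(R'₂SH⁺) ≈ -7
HS⁻: pKₐ(H₂S) ≈ 7
methoxide (CH₃O⁻): pKₐ(CH₃OH) ≈ 15.5
The question asks for worst first, so the sequence is read in increasing leaving-group ability.

methoxide (CH₃O⁻) < HS⁻ < SR'₂ < ClO₄⁻ < N₂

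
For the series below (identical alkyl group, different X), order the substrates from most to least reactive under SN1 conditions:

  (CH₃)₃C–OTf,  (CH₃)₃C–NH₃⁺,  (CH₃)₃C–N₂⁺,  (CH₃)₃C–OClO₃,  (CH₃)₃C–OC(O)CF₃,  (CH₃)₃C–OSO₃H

(CH₃)₃C–N₂⁺ > (CH₃)₃C–OTf > (CH₃)₃C–OClO₃ > (CH₃)₃C–OSO₃H > (CH₃)₃C–OC(O)CF₃ > (CH₃)₃C–NH₃⁺

Identical carbon frameworks mean the comparison reduces to leaving-group quality.
Leaving-group ability tracks the stability of the departed species; conjugate-acid pKₐ is the usual yardstick (lower pKₐ → better LG).
(CH₃)₃C–N₂⁺ loses N₂: no meaningful conjugate acid; N₂ departs as an exceptionally stable neutral molecule
(CH₃)₃C–OTf loses OTf⁻: pKₐ(CF₃SO₃H (triflic acid)) ≈ -14
(CH₃)₃C–OClO₃ loses ClO₄⁻: pKₐ(HClO₄) ≈ -10
(CH₃)₃C–OSO₃H loses HSO₄⁻: pKₐ(H₂SO₄) ≈ -3
(CH₃)₃C–OC(O)CF₃ loses CF₃COO⁻: pKₐ(CF₃COOH) ≈ 0.2
(CH₃)₃C–NH₃⁺ loses NH₃: pKₐ(NH₄⁺) ≈ 9.2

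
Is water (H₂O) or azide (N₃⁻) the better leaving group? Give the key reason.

water (H₂O) is the better leaving group.
pKₐ(H₃O⁺) ≈ -1.7 versus pKₐ(HN₃) ≈ 4.7: water (H₂O) is the much weaker base.
Neutral; leaves from a protonated alcohol (R–OH₂⁺).

water (H₂O)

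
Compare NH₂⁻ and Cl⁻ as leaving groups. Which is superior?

Cl⁻

Cl⁻ is the better leaving group.
pKₐ(HCl) ≈ -7 versus pKₐ(NH₃) ≈ 38: Cl⁻ is the much weaker base.
Moderately weak base.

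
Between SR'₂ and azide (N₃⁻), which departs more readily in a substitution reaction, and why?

SR'₂

SR'₂ is the better leaving group.
pKₐ(R'₂SH⁺) ≈ -7 versus pKₐ(HN₃) ≈ 4.7: SR'₂ is the much weaker base.
Neutral; leaves from a sulfonium salt (R–SR'₂⁺).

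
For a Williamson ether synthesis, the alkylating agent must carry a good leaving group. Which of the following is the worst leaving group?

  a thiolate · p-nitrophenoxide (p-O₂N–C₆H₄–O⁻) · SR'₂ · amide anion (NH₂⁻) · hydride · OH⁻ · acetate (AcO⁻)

amide anion (NH₂⁻)

Rank by basicity of the departing species: weakest base leaves most easily.
SR'₂: pKₐ(R'₂SH⁺) ≈ -7
acetate (AcO⁻): pKₐ(CH₃COOH) ≈ 4.8
p-nitrophenoxide (p-O₂N–C₆H₄–O⁻): pKₐ(p-nitrophenol) ≈ 7.2
a thiolate: pKₐ(RSH (a thiol)) ≈ 10.5
OH⁻: pKₐ(H₂O) ≈ 15.7
hydride: pKₐ(H₂) ≈ 36
amide anion (NH₂⁻): pKₐ(NH₃) ≈ 38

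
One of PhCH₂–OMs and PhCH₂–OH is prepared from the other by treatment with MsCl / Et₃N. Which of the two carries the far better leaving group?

PhCH₂–OMs

From PhCH₂–OH the departing group would be OH⁻ (pKₐ(H₂O) ≈ 15.7). Strong base; essentially never leaves without prior activation.
From PhCH₂–OMs the leaving group is OMs⁻ (pKₐ(CH₃SO₃H (MsOH)) ≈ -1.9). Resonance-delocalised alkanesulfonate.
Treatment with MsCl / Et₃N works by converting the hydroxyl into a mesylate, making PhCH₂–OMs enormously more reactive.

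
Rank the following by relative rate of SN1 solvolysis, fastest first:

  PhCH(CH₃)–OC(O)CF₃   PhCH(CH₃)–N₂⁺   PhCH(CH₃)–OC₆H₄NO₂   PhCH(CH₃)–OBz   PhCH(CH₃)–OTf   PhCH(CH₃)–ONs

With the same alkyl group throughout, only the leaving group differentiates the rates.
The more stable X⁻ (or X) is on its own — i.e. the weaker a base it is — the better a leaving group it makes.
PhCH(CH₃)–N₂⁺ loses N₂: no meaningful conjugate acid; N₂ departs as an exceptionally stable neutral molecule
PhCH(CH₃)–OTf loses OTf⁻: pKₐ(CF₃SO₃H (triflic acid)) ≈ -14
PhCH(CH₃)–ONs loses ONs⁻: pKₐ(p-O₂NC₆H₄SO₃H) ≈ -3.5
PhCH(CH₃)–OC(O)CF₃ loses CF₃COO⁻: pKₐ(CF₃COOH) ≈ 0.2
PhCH(CH₃)–OBz loses PhCOO⁻: pKₐ(C₆H₅COOH) ≈ 4.2
PhCH(CH₃)–OC₆H₄NO₂ loses p-O₂N–C₆H₄–O⁻: pKₐ(p-nitrophenol) ≈ 7.2

PhCH(CH₃)–N₂⁺ > PhCH(CH₃)–OTf > PhCH(CH₃)–ONs > PhCH(CH₃)–OC(O)CF₃ > PhCH(CH₃)–OBz > PhCH(CH₃)–OC₆H₄NO₂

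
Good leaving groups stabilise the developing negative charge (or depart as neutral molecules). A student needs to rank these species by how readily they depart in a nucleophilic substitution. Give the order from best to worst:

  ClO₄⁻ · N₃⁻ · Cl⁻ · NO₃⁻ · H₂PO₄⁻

ClO₄⁻ > Cl⁻ > NO₃⁻ > H₂PO₄⁻ > N₃⁻

Rank by basicity of the departing species: weakest base leaves most easily.
ClO₄⁻: pKₐ(HClO₄) ≈ -10 — extremely weak base; rarely used for safety reasons
Cl⁻: pKₐ(HCl) ≈ -7 — moderately weak base
NO₃⁻: pKₐ(HNO₃) ≈ -1.3
H₂PO₄⁻: pKₐ(H₃PO₄) ≈ 2.1 — moderate base; biological leaving group after further activation
N₃⁻: pKₐ(HN₃) ≈ 4.7 — linear, resonance-stabilised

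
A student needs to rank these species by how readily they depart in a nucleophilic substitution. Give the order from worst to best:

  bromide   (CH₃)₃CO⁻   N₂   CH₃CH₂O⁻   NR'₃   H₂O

(CH₃)₃CO⁻ < CH₃CH₂O⁻ < NR'₃ < H₂O < bromide < N₂

N₂: no meaningful conjugate acid; N₂ departs as an exceptionally stable neutral molecule
bromide: pKₐ(HBr) ≈ -9
H₂O: pKₐ(H₃O⁺) ≈ -1.7
NR'₃: pKₐ(R'₃NH⁺) ≈ 10.7
CH₃CH₂O⁻: pKₐ(CH₃CH₂OH) ≈ 16
(CH₃)₃CO⁻: pKₐ(t-BuOH) ≈ 18
Listed from poorest to best leaving group as asked.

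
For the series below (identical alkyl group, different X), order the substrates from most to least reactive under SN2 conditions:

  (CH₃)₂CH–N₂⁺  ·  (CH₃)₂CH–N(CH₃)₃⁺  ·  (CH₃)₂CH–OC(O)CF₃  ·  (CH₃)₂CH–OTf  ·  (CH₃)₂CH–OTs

With the same alkyl group throughout, only the leaving group differentiates the rates.
The more stable X⁻ (or X) is on its own — i.e. the weaker a base it is — the better a leaving group it makes.
(CH₃)₂CH–N₂⁺ loses N₂: no meaningful conjugate acid; N₂ departs as an exceptionally stable neutral molecule
(CH₃)₂CH–OTf loses OTf⁻: pKₐ(CF₃SO₃H (triflic acid)) ≈ -14
(CH₃)₂CH–OTs loses OTs⁻: pKₐ(p-CH₃C₆H₄SO₃H (TsOH)) ≈ -2.8
(CH₃)₂CH–OC(O)CF₃ loses CF₃COO⁻: pKₐ(CF₃COOH) ≈ 0.2
(CH₃)₂CH–N(CH₃)₃⁺ loses NR'₃: pKₐ(R'₃NH⁺) ≈ 10.7

(CH₃)₂CH–N₂⁺ > (CH₃)₂CH–OTf > (CH₃)₂CH–OTs > (CH₃)₂CH–OC(O)CF₃ > (CH₃)₂CH–N(CH₃)₃⁺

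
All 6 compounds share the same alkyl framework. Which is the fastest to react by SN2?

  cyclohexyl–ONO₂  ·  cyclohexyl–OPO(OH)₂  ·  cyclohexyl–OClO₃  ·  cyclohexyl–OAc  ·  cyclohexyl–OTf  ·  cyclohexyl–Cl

With the same alkyl group throughout, only the leaving group differentiates the rates.
A good leaving group is a weak base: the lower the pKₐ of its conjugate acid, the more readily it departs.
cyclohexyl–OTf loses OTf⁻: pKₐ(CF₃SO₃H (triflic acid)) ≈ -14
cyclohexyl–OClO₃ loses ClO₄⁻: pKₐ(HClO₄) ≈ -10
cyclohexyl–Cl loses Cl⁻: pKₐ(HCl) ≈ -7
cyclohexyl–ONO₂ loses NO₃⁻: pKₐ(HNO₃) ≈ -1.3
cyclohexyl–OPO(OH)₂ loses H₂PO₄⁻: pKₐ(H₃PO₄) ≈ 2.1
cyclohexyl–OAc loses AcO⁻: pKₐ(CH₃COOH) ≈ 4.8

cyclohexyl–OTf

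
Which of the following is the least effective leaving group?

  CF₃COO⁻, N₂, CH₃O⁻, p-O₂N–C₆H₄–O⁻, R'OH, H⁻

H⁻

N₂: no meaningful conjugate acid; N₂ departs as an exceptionally stable neutral molecule
R'OH: pKₐ(R'OH₂⁺) ≈ -2.4
CF₃COO⁻: pKₐ(CF₃COOH) ≈ 0.2
p-O₂N–C₆H₄–O⁻: pKₐ(p-nitrophenol) ≈ 7.2
CH₃O⁻: pKₐ(CH₃OH) ≈ 15.5
H⁻: pKₐ(H₂) ≈ 36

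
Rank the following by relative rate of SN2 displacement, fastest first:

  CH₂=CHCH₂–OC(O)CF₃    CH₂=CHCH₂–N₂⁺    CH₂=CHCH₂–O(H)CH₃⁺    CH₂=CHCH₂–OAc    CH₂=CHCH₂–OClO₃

The skeletons are identical, so relative rate is governed entirely by leaving-group ability.
A good leaving group is a weak base: the lower the pKₐ of its conjugate acid, the more readily it departs.
CH₂=CHCH₂–N₂⁺ loses N₂: no meaningful conjugate acid; N₂ departs as an exceptionally stable neutral molecule
CH₂=CHCH₂–OClO₃ loses ClO₄⁻: pKₐ(HClO₄) ≈ -10
CH₂=CHCH₂–O(H)CH₃⁺ loses R'OH: pKₐ(R'OH₂⁺) ≈ -2.4
CH₂=CHCH₂–OC(O)CF₃ loses CF₃COO⁻: pKₐ(CF₃COOH) ≈ 0.2
CH₂=CHCH₂–OAc loses AcO⁻: pKₐ(CH₃COOH) ≈ 4.8

CH₂=CHCH₂–N₂⁺ > CH₂=CHCH₂–OClO₃ > CH₂=CHCH₂–O(H)CH₃⁺ > CH₂=CHCH₂–OC(O)CF₃ > CH₂=CHCH₂–OAc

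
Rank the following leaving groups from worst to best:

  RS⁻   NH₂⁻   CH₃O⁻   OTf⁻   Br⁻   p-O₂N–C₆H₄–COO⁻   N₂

NH₂⁻ < CH₃O⁻ < RS⁻ < p-O₂N–C₆H₄–COO⁻ < Br⁻ < OTf⁻ < N₂

A good leaving group is a weak base: the lower the pKₐ of its conjugate acid, the more readily it departs.
N₂: no meaningful conjugate acid; N₂ departs as an exceptionally stable neutral molecule
OTf⁻: pKₐ(CF₃SO₃H (triflic acid)) ≈ -14
Br⁻: pKₐ(HBr) ≈ -9
p-O₂N–C₆H₄–COO⁻: pKₐ(p-nitrobenzoic acid) ≈ 3.4
RS⁻: pKₐ(RSH (a thiol)) ≈ 10.5
CH₃O⁻: pKₐ(CH₃OH) ≈ 15.5
NH₂⁻: pKₐ(NH₃) ≈ 38
Reversing gives the worst-to-best order requested.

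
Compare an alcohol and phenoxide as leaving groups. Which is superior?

an alcohol is the better leaving group.
pKₐ(R'OH₂⁺) ≈ -2.4 versus pKₐ(C₆H₅OH (phenol)) ≈ 10: an alcohol is the much weaker base.
Neutral; leaves from a protonated ether (an oxonium ion, R–O(H)R'⁺).

an alcohol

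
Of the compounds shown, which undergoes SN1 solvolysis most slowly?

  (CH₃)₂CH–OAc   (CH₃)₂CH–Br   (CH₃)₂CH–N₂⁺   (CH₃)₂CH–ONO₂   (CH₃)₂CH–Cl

With the same alkyl group throughout, only the leaving group differentiates the rates.
The more stable X⁻ (or X) is on its own — i.e. the weaker a base it is — the better a leaving group it makes.
(CH₃)₂CH–N₂⁺ loses N₂: no meaningful conjugate acid; N₂ departs as an exceptionally stable neutral molecule
(CH₃)₂CH–Br loses Br⁻: pKₐ(HBr) ≈ -9
(CH₃)₂CH–Cl loses Cl⁻: pKₐ(HCl) ≈ -7
(CH₃)₂CH–ONO₂ loses NO₃⁻: pKₐ(HNO₃) ≈ -1.3
(CH₃)₂CH–OAc loses AcO⁻: pKₐ(CH₃COOH) ≈ 4.8

(CH₃)₂CH–OAc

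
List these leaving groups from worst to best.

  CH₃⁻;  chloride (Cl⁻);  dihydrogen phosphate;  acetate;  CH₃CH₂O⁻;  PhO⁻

Leaving-group ability tracks the stability of the departed species; conjugate-acid pKₐ is the usual yardstick (lower pKₐ → better LG).
chloride (Cl⁻): pKₐ(HCl) ≈ -7
dihydrogen phosphate: pKₐ(H₃PO₄) ≈ 2.1
acetate: pKₐ(CH₃COOH) ≈ 4.8
PhO⁻: pKₐ(C₆H₅OH (phenol)) ≈ 10
CH₃CH₂O⁻: pKₐ(CH₃CH₂OH) ≈ 16
CH₃⁻: pKₐ(CH₄) ≈ 48
Listed from poorest to best leaving group as asked.

CH₃⁻ < CH₃CH₂O⁻ < PhO⁻ < acetate < dihydrogen phosphate < chloride (Cl⁻)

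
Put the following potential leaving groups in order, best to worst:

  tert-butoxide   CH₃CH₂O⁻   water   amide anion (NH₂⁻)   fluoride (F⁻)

water > fluoride (F⁻) > CH₃CH₂O⁻ > tert-butoxide > amide anion (NH₂⁻)

Leaving-group ability tracks the stability of the departed species; conjugate-acid pKₐ is the usual yardstick (lower pKₐ → better LG).
water: pKₐ(H₃O⁺) ≈ -1.7 — neutral; leaves from a protonated alcohol (R–OH₂⁺)
fluoride (F⁻): pKₐ(HF) ≈ 3.2
CH₃CH₂O⁻: pKₐ(CH₃CH₂OH) ≈ 16 — strong base; alkoxides do not leave unassisted
tert-butoxide: pKₐ(t-BuOH) ≈ 18 — bulky, strongly basic alkoxide
amide anion (NH₂⁻): pKₐ(NH₃) ≈ 38 — extremely strong base; never a leaving group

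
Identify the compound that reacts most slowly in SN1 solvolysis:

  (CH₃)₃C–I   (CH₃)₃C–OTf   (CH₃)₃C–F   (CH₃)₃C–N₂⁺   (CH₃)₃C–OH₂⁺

With the same alkyl group throughout, only the leaving group differentiates the rates.
A good leaving group is a weak base: the lower the pKₐ of its conjugate acid, the more readily it departs.
(CH₃)₃C–N₂⁺ loses N₂: no meaningful conjugate acid; N₂ departs as an exceptionally stable neutral molecule
(CH₃)₃C–OTf loses OTf⁻: pKₐ(CF₃SO₃H (triflic acid)) ≈ -14
(CH₃)₃C–I loses I⁻: pKₐ(HI) ≈ -10
(CH₃)₃C–OH₂⁺ loses H₂O: pKₐ(H₃O⁺) ≈ -1.7
(CH₃)₃C–F loses F⁻: pKₐ(HF) ≈ 3.2

(CH₃)₃C–F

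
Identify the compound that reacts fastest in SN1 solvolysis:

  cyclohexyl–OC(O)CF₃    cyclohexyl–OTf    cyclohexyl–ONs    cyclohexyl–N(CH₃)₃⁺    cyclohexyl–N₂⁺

cyclohexyl–N₂⁺

Same R in every case — rank the leaving groups.
A good leaving group is a weak base: the lower the pKₐ of its conjugate acid, the more readily it departs.
cyclohexyl–N₂⁺ loses N₂: no meaningful conjugate acid; N₂ departs as an exceptionally stable neutral molecule
cyclohexyl–OTf loses OTf⁻: pKₐ(CF₃SO₃H (triflic acid)) ≈ -14
cyclohexyl–ONs loses ONs⁻: pKₐ(p-O₂NC₆H₄SO₃H) ≈ -3.5
cyclohexyl–OC(O)CF₃ loses CF₃COO⁻: pKₐ(CF₃COOH) ≈ 0.2
cyclohexyl–N(CH₃)₃⁺ loses NR'₃: pKₐ(R'₃NH⁺) ≈ 10.7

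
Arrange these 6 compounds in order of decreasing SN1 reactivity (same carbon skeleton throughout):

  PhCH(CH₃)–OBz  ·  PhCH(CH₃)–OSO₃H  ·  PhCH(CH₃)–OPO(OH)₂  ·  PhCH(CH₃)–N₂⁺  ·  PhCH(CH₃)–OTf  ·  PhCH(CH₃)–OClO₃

PhCH(CH₃)–N₂⁺ > PhCH(CH₃)–OTf > PhCH(CH₃)–OClO₃ > PhCH(CH₃)–OSO₃H > PhCH(CH₃)–OPO(OH)₂ > PhCH(CH₃)–OBz

Identical carbon frameworks mean the comparison reduces to leaving-group quality.
The more stable X⁻ (or X) is on its own — i.e. the weaker a base it is — the better a leaving group it makes.
PhCH(CH₃)–N₂⁺ loses N₂: no meaningful conjugate acid; N₂ departs as an exceptionally stable neutral molecule
PhCH(CH₃)–OTf loses OTf⁻: pKₐ(CF₃SO₃H (triflic acid)) ≈ -14
PhCH(CH₃)–OClO₃ loses ClO₄⁻: pKₐ(HClO₄) ≈ -10
PhCH(CH₃)–OSO₃H loses HSO₄⁻: pKₐ(H₂SO₄) ≈ -3
PhCH(CH₃)–OPO(OH)₂ loses H₂PO₄⁻: pKₐ(H₃PO₄) ≈ 2.1
PhCH(CH₃)–OBz loses PhCOO⁻: pKₐ(C₆H₅COOH) ≈ 4.2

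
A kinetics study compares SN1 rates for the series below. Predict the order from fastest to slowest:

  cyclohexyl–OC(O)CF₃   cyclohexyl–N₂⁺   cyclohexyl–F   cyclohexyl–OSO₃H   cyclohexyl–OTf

cyclohexyl–N₂⁺ > cyclohexyl–OTf > cyclohexyl–OSO₃H > cyclohexyl–OC(O)CF₃ > cyclohexyl–F

Same R in every case — rank the leaving groups.
A good leaving group is a weak base: the lower the pKₐ of its conjugate acid, the more readily it departs.
cyclohexyl–N₂⁺ loses N₂: no meaningful conjugate acid; N₂ departs as an exceptionally stable neutral molecule
cyclohexyl–OTf loses OTf⁻: pKₐ(CF₃SO₃H (triflic acid)) ≈ -14
cyclohexyl–OSO₃H loses HSO₄⁻: pKₐ(H₂SO₄) ≈ -3
cyclohexyl–OC(O)CF₃ loses CF₃COO⁻: pKₐ(CF₃COOH) ≈ 0.2
cyclohexyl–F loses F⁻: pKₐ(HF) ≈ 3.2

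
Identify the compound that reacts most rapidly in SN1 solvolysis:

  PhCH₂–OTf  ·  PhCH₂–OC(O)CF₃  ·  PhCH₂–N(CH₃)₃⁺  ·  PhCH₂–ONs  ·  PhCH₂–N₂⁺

PhCH₂–N₂⁺

Identical carbon frameworks mean the comparison reduces to leaving-group quality.
Leaving-group ability tracks the stability of the departed species; conjugate-acid pKₐ is the usual yardstick (lower pKₐ → better LG).
PhCH₂–N₂⁺ loses N₂: no meaningful conjugate acid; N₂ departs as an exceptionally stable neutral molecule
PhCH₂–OTf loses OTf⁻: pKₐ(CF₃SO₃H (triflic acid)) ≈ -14
PhCH₂–ONs loses ONs⁻: pKₐ(p-O₂NC₆H₄SO₃H) ≈ -3.5
PhCH₂–OC(O)CF₃ loses CF₃COO⁻: pKₐ(CF₃COOH) ≈ 0.2
PhCH₂–N(CH₃)₃⁺ loses NR'₃: pKₐ(R'₃NH⁺) ≈ 10.7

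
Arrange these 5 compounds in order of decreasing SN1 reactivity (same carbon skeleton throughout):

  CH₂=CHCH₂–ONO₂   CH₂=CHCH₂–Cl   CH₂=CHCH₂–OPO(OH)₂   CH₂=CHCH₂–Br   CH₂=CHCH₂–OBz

CH₂=CHCH₂–Br > CH₂=CHCH₂–Cl > CH₂=CHCH₂–ONO₂ > CH₂=CHCH₂–OPO(OH)₂ > CH₂=CHCH₂–OBz

Identical carbon frameworks mean the comparison reduces to leaving-group quality.
Rank by basicity of the departing species: weakest base leaves most easily.
CH₂=CHCH₂–Br loses Br⁻: pKₐ(HBr) ≈ -9
CH₂=CHCH₂–Cl loses Cl⁻: pKₐ(HCl) ≈ -7
CH₂=CHCH₂–ONO₂ loses NO₃⁻: pKₐ(HNO₃) ≈ -1.3
CH₂=CHCH₂–OPO(OH)₂ loses H₂PO₄⁻: pKₐ(H₃PO₄) ≈ 2.1
CH₂=CHCH₂–OBz loses PhCOO⁻: pKₐ(C₆H₅COOH) ≈ 4.2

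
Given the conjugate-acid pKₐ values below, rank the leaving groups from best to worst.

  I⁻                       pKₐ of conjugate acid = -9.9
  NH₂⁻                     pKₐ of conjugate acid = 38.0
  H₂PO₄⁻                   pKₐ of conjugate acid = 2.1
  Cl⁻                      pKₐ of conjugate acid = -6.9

I⁻ > Cl⁻ > H₂PO₄⁻ > NH₂⁻

Lower conjugate-acid pKₐ ⇒ weaker base ⇒ better leaving group.
Sorting by the given values: I⁻ (-9.9), Cl⁻ (-6.9), H₂PO₄⁻ (2.1), NH₂⁻ (38.0).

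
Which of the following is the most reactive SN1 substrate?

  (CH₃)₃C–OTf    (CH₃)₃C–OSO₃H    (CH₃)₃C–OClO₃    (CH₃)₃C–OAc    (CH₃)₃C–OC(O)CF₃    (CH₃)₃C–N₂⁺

(CH₃)₃C–N₂⁺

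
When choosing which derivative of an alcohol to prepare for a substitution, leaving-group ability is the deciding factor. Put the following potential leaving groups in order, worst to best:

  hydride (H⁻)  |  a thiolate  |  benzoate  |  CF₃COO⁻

The more stable X⁻ (or X) is on its own — i.e. the weaker a base it is — the better a leaving group it makes.
CF₃COO⁻: pKₐ(CF₃COOH) ≈ 0.2 — strongly electron-withdrawing CF₃ stabilises the carboxylate
benzoate: pKₐ(C₆H₅COOH) ≈ 4.2 — aryl carboxylate
a thiolate: pKₐ(RSH (a thiol)) ≈ 10.5 — moderately basic; rarely leaves without activation
hydride (H⁻): pKₐ(H₂) ≈ 36 — extremely strong base; leaves only in special hydride-transfer contexts
The question asks for worst first, so the sequence is read in increasing leaving-group ability.

hydride (H⁻) < a thiolate < benzoate < CF₃COO⁻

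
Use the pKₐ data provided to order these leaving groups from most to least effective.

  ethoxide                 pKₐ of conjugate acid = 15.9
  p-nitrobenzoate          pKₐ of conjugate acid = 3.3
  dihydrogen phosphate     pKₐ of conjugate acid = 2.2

dihydrogen phosphate > p-nitrobenzoate > ethoxide

Lower conjugate-acid pKₐ ⇒ weaker base ⇒ better leaving group.
Sorting by the given values: dihydrogen phosphate (2.2), p-nitrobenzoate (3.3), ethoxide (15.9).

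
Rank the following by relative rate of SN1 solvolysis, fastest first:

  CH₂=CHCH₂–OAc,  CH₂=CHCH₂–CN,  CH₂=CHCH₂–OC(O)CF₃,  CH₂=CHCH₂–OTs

The skeletons are identical, so relative rate is governed entirely by leaving-group ability.
The more stable X⁻ (or X) is on its own — i.e. the weaker a base it is — the better a leaving group it makes.
CH₂=CHCH₂–OTs loses OTs⁻: pKₐ(p-CH₃C₆H₄SO₃H (TsOH)) ≈ -2.8
CH₂=CHCH₂–OC(O)CF₃ loses CF₃COO⁻: pKₐ(CF₃COOH) ≈ 0.2
CH₂=CHCH₂–OAc loses AcO⁻: pKₐ(CH₃COOH) ≈ 4.8
CH₂=CHCH₂–CN loses CN⁻: pKₐ(HCN) ≈ 9.2

CH₂=CHCH₂–OTs > CH₂=CHCH₂–OC(O)CF₃ > CH₂=CHCH₂–OAc > CH₂=CHCH₂–CN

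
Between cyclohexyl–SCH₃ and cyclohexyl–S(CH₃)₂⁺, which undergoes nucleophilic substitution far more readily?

cyclohexyl–S(CH₃)₂⁺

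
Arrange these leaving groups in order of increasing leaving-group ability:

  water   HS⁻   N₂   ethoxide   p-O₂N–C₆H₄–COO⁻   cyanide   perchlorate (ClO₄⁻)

Rank by basicity of the departing species: weakest base leaves most easily.
N₂: no meaningful conjugate acid; N₂ departs as an exceptionally stable neutral molecule
perchlorate (ClO₄⁻): pKₐ(HClO₄) ≈ -10
water: pKₐ(H₃O⁺) ≈ -1.7 — neutral; leaves from a protonated alcohol (R–OH₂⁺)
p-O₂N–C₆H₄–COO⁻: pKₐ(p-nitrobenzoic acid) ≈ 3.4 — electron-withdrawing nitro group stabilises the carboxylate
HS⁻: pKₐ(H₂S) ≈ 7
cyanide: pKₐ(HCN) ≈ 9.2 — sp carbon stabilises the charge somewhat, but still a poor LG
ethoxide: pKₐ(CH₃CH₂OH) ≈ 16
The question asks for worst first, so the sequence is read in increasing leaving-group ability.

ethoxide < cyanide < HS⁻ < p-O₂N–C₆H₄–COO⁻ < water < perchlorate (ClO₄⁻) < N₂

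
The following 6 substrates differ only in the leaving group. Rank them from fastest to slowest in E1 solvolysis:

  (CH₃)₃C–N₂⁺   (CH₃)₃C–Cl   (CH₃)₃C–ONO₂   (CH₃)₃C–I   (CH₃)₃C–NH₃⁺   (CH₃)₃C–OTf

(CH₃)₃C–N₂⁺ > (CH₃)₃C–OTf > (CH₃)₃C–I > (CH₃)₃C–Cl > (CH₃)₃C–ONO₂ > (CH₃)₃C–NH₃⁺

Same R in every case — rank the leaving groups.
Rank by basicity of the departing species: weakest base leaves most easily.
(CH₃)₃C–N₂⁺ loses N₂: no meaningful conjugate acid; N₂ departs as an exceptionally stable neutral molecule
(CH₃)₃C–OTf loses OTf⁻: pKₐ(CF₃SO₃H (triflic acid)) ≈ -14
(CH₃)₃C–I loses I⁻: pKₐ(HI) ≈ -10
(CH₃)₃C–Cl loses Cl⁻: pKₐ(HCl) ≈ -7
(CH₃)₃C–ONO₂ loses NO₃⁻: pKₐ(HNO₃) ≈ -1.3
(CH₃)₃C–NH₃⁺ loses NH₃: pKₐ(NH₄⁺) ≈ 9.2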